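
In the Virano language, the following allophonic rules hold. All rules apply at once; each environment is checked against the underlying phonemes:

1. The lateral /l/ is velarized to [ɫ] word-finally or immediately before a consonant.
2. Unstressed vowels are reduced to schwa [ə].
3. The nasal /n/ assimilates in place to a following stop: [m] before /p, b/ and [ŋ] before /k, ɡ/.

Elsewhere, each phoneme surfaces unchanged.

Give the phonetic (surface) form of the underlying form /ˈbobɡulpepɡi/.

/b/ stays [b].
/o/ (between /b/ and /b/): rule 2 targets it, but not in an unstressed syllable → unchanged [o].
/b/ stays [b].
/ɡ/ (between /b/ and /u/) is unaffected → [ɡ].
/u/ (between /ɡ/ and /l/) occurs in an unstressed syllable → [ə] by rule 2.
/l/ — between /u/ and /p/, word-finally or immediately before a consonant — surfaces as [ɫ] (rule 1).
/p/ stays [p].
/e/ (between /p/ and /p/) occurs in an unstressed syllable → [ə] by rule 2.
/p/ — not in any rule's target class → [p].
/ɡ/ — not in any rule's target class → [ɡ].
Rule 2 applies to /i/ (word-final: in an unstressed syllable) → [ə].

[ˈbobɡəɫpəpɡə]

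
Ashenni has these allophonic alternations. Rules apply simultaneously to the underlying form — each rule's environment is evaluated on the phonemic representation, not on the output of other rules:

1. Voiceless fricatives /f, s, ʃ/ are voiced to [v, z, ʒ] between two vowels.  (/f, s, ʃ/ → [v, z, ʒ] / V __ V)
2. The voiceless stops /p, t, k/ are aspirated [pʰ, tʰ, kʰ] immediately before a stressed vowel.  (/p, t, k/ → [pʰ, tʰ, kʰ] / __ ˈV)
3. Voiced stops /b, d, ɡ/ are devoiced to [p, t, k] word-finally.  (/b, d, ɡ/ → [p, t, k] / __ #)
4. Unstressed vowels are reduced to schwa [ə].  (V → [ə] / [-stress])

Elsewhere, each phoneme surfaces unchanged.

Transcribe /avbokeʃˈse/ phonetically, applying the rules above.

/a/ meets the environment for rule 4 (in an unstressed syllable) → [ə].
/b/ (between /v/ and /o/): rule 3 targets it, but not word-finally → unchanged [b].
/o/ — between /b/ and /k/, in an unstressed syllable — surfaces as [ə] (rule 4).
/k/ (between /o/ and /e/) is in the target of rule 2 but the environment (immediately before a stressed vowel) is not met → [k].
/e/ (between /k/ and /ʃ/): in an unstressed syllable, so rule 4 applies → [ə].
/ʃ/ (between /e/ and /s/) fails the environment for rule 1, so it stays [ʃ].
/s/ (between /ʃ/ and /e/) fails the environment for rule 1, so it stays [s].
/e/ (word-final) fails the environment for rule 4, so it stays [e].

[əvbəkəʃˈse]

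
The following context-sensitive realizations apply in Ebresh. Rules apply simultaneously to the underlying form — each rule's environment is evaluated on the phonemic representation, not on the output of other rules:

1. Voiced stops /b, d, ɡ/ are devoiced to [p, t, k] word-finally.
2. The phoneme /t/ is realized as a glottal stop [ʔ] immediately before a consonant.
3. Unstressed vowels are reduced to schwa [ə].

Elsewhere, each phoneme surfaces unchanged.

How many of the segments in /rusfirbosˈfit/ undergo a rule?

3

Segments that undergo a rule: /u/ → [ə] (rule 3); /i/ → [ə] (rule 3); /o/ → [ə] (rule 3).
All other segments surface unchanged.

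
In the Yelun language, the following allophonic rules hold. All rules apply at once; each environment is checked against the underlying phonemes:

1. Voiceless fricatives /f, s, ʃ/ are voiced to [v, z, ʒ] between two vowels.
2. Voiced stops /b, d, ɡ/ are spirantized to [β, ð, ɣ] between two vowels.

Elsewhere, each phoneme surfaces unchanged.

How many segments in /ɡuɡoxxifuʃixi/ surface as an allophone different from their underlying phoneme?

Segments that undergo a rule: /ɡ/ → [ɣ] (rule 2); /f/ → [v] (rule 1); /ʃ/ → [ʒ] (rule 1).
All other segments surface unchanged.

3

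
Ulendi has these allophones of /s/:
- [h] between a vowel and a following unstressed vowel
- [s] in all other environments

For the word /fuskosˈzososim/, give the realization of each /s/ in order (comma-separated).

[s], [s], [h], [h]

Occurrence 1 (position 3): no conditioning environment matches → elsewhere allophone [s].
Occurrence 2 (position 6): no conditioning environment matches → elsewhere allophone [s].
Occurrence 3 (position 9): between a vowel and a following unstressed vowel → [h].
Occurrence 4 (position 11): between a vowel and a following unstressed vowel → [h].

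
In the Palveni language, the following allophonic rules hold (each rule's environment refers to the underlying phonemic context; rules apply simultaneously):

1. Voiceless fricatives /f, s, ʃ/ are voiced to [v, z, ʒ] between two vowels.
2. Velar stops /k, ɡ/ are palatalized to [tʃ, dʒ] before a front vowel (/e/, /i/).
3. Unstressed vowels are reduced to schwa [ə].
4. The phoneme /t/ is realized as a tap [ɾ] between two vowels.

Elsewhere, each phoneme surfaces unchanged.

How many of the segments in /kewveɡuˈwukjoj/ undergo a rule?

5

Segments that undergo a rule: /k/ → [tʃ] (rule 2); /e/ → [ə] (rule 3); /e/ → [ə] (rule 3); /u/ → [ə] (rule 3); /o/ → [ə] (rule 3).
All other segments surface unchanged.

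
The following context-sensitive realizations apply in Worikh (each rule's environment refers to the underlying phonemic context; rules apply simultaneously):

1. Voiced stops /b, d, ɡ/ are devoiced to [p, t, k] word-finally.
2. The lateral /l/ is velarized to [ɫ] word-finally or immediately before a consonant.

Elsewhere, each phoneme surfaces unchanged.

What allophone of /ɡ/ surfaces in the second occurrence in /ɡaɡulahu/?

/ɡ/ — between /a/ and /u/; rule 1 does not apply here → [ɡ].

[ɡ]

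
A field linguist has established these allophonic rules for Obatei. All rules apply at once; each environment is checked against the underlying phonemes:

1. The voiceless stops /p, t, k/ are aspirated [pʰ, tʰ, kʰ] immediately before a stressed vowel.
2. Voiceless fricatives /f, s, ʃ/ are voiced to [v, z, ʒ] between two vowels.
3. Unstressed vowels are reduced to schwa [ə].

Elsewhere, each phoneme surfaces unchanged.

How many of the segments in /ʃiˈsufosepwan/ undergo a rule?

Segments that undergo a rule: /i/ → [ə] (rule 3); /s/ → [z] (rule 2); /f/ → [v] (rule 2); /o/ → [ə] (rule 3); /s/ → [z] (rule 2); /e/ → [ə] (rule 3); /a/ → [ə] (rule 3).
All other segments surface unchanged.

7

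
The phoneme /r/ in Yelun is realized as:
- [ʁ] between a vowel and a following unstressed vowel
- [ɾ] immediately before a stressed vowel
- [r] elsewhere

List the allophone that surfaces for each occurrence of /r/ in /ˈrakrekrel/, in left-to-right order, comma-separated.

Occurrence 1 (position 1): immediately before a stressed vowel → [ɾ].
Occurrence 2 (position 4): no conditioning environment matches → elsewhere allophone [r].
Occurrence 3 (position 7): no conditioning environment matches → elsewhere allophone [r].

[ɾ], [r], [r]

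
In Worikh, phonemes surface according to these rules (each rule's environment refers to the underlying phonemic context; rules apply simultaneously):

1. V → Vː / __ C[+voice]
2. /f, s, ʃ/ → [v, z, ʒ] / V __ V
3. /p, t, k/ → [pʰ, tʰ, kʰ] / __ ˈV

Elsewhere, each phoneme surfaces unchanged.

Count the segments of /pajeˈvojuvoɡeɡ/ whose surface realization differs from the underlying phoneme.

Segments that undergo a rule: /a/ → [aː] (rule 1); /e/ → [eː] (rule 1); /o/ → [oː] (rule 1); /u/ → [uː] (rule 1); /o/ → [oː] (rule 1); /e/ → [eː] (rule 1).
All other segments surface unchanged.

6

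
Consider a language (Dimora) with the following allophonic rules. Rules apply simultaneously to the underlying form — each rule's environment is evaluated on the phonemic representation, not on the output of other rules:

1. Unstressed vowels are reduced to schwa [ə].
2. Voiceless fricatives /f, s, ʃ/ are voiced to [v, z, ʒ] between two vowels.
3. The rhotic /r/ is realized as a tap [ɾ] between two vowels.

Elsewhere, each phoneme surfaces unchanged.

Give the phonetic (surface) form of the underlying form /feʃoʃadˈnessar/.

[fəʒəʒədˈnessər]

/f/ — word-initial; rule 2 does not apply here → [f].
/e/ — between /f/ and /ʃ/, in an unstressed syllable — surfaces as [ə] (rule 1).
/ʃ/ meets the environment for rule 2 (between two vowels) → [ʒ].
Rule 1 applies to /o/ (between /ʃ/ and /ʃ/: in an unstressed syllable) → [ə].
/ʃ/ (between /o/ and /a/) occurs between two vowels → [ʒ] by rule 2.
/a/ meets the environment for rule 1 (in an unstressed syllable) → [ə].
/d/ stays [d].
/n/ (between /d/ and /e/) is unaffected → [n].
/e/ (between /n/ and /s/) is in the target of rule 1 but the environment (in an unstressed syllable) is not met → [e].
/s/ (between /e/ and /s/): rule 2 targets it, but not between two vowels → unchanged [s].
/s/ — between /s/ and /a/; rule 2 does not apply here → [s].
/a/ meets the environment for rule 1 (in an unstressed syllable) → [ə].
/r/ (word-final): rule 3 targets it, but not between two vowels → unchanged [r].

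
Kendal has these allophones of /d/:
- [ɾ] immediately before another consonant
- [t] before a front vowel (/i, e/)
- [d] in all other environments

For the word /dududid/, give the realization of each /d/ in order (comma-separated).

[d], [d], [t], [d]

Occurrence 1 (position 1): no conditioning environment matches → elsewhere allophone [d].
Occurrence 2 (position 3): no conditioning environment matches → elsewhere allophone [d].
Occurrence 3 (position 5): before a front vowel (/i, e/) → [t].
Occurrence 4 (position 7): no conditioning environment matches → elsewhere allophone [d].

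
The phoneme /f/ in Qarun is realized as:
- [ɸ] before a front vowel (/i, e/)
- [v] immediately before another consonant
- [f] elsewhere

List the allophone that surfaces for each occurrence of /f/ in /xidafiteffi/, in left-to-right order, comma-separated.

Occurrence 1 (position 5): before a front vowel (/i, e/) → [ɸ].
Occurrence 2 (position 9): immediately before another consonant → [v].
Occurrence 3 (position 10): before a front vowel (/i, e/) → [ɸ].

[ɸ], [v], [ɸ]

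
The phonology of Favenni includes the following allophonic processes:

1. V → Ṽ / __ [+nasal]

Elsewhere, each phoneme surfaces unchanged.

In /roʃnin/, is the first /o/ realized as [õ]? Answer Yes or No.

/o/ — between /r/ and /ʃ/; rule 1 does not apply here → [o].
The actual realization is [o], not [õ].

No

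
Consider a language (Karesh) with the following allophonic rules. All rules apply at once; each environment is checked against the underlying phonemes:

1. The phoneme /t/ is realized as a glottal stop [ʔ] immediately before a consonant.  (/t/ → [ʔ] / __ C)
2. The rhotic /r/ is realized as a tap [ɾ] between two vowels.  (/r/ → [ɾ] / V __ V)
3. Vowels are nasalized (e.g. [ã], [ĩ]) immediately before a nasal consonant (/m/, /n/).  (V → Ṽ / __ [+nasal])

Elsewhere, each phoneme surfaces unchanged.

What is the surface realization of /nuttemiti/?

[nuʔtẽmiti]

/u/ (between /n/ and /t/) fails the environment for rule 3, so it stays [u].
/t/ (between /u/ and /t/): immediately before a consonant, so rule 1 applies → [ʔ].
/t/ — between /t/ and /e/; rule 1 does not apply here → [t].
/e/ meets the environment for rule 3 (before a nasal consonant) → [ẽ].
/i/ (between /m/ and /t/) is in the target of rule 3 but the environment (before a nasal consonant) is not met → [i].
/t/ (between /i/ and /i/) is in the target of rule 1 but the environment (immediately before a consonant) is not met → [t].
/i/ (word-final) fails the environment for rule 3, so it stays [i].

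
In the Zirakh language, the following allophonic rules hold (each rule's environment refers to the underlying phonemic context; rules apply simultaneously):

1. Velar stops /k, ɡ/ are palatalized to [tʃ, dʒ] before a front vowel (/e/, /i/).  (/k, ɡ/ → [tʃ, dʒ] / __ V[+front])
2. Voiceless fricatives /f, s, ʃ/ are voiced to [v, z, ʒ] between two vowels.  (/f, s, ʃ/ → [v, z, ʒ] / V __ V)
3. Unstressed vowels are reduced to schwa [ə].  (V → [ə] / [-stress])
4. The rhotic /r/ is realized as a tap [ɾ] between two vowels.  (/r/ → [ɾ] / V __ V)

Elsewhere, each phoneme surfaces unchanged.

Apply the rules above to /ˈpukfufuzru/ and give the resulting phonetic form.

/p/ (word-initial) is unaffected → [p].
/u/ (between /p/ and /k/): rule 3 targets it, but not in an unstressed syllable → unchanged [u].
/k/ (between /u/ and /f/) fails the environment for rule 1, so it stays [k].
/f/ (between /k/ and /u/) is in the target of rule 2 but the environment (between two vowels) is not met → [f].
/u/ meets the environment for rule 3 (in an unstressed syllable) → [ə].
/f/ — between /u/ and /u/, between two vowels — surfaces as [v] (rule 2).
Rule 3 applies to /u/ (between /f/ and /z/: in an unstressed syllable) → [ə].
/z/ (between /u/ and /r/): no rule targets it → [z].
/r/ — between /z/ and /u/; rule 4 does not apply here → [r].
/u/ (word-final) occurs in an unstressed syllable → [ə] by rule 3.

[ˈpukfəvəzrə]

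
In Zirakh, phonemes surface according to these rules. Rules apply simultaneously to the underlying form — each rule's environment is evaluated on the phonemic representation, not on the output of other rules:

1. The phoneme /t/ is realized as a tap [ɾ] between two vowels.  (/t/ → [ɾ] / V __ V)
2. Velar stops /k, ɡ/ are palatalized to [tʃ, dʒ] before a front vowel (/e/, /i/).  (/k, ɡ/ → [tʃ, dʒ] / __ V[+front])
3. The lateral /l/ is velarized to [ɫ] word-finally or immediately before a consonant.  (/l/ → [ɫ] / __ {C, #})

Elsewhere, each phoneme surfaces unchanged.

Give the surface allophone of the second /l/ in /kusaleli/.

/l/ (between /e/ and /i/) is in the target of rule 3 but the environment (word-finally or immediately before a consonant) is not met → [l].

[l]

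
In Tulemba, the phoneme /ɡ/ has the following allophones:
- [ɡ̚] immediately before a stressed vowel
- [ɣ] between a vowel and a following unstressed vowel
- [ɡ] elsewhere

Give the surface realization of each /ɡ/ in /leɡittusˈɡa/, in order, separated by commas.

Occurrence 1 (position 3): between a vowel and a following unstressed vowel → [ɣ].
Occurrence 2 (position 9): immediately before a stressed vowel → [ɡ̚].

[ɣ], [ɡ̚]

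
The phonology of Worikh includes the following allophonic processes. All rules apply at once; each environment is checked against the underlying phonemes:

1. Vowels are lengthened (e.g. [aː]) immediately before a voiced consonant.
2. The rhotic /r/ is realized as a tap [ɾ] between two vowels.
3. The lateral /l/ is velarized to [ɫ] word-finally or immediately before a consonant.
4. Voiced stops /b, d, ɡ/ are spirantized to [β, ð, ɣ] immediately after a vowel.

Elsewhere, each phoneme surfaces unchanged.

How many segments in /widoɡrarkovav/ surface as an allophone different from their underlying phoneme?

7

Segments that undergo a rule: /i/ → [iː] (rule 1); /d/ → [ð] (rule 4); /o/ → [oː] (rule 1); /ɡ/ → [ɣ] (rule 4); /a/ → [aː] (rule 1); /o/ → [oː] (rule 1); /a/ → [aː] (rule 1).
All other segments surface unchanged.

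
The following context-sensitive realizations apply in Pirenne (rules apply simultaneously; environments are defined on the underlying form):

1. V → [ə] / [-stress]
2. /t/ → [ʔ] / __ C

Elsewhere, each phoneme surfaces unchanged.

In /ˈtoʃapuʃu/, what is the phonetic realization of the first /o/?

[o]

/o/ (between /t/ and /ʃ/): rule 1 targets it, but not in an unstressed syllable → unchanged [o].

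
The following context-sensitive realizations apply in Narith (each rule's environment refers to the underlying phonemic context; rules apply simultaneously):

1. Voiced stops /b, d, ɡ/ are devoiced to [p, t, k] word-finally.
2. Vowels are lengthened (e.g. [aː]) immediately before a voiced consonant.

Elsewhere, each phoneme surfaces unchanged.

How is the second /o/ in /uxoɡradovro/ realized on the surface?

/o/ (between /d/ and /v/): before a voiced consonant, so rule 2 applies → [oː].

[oː]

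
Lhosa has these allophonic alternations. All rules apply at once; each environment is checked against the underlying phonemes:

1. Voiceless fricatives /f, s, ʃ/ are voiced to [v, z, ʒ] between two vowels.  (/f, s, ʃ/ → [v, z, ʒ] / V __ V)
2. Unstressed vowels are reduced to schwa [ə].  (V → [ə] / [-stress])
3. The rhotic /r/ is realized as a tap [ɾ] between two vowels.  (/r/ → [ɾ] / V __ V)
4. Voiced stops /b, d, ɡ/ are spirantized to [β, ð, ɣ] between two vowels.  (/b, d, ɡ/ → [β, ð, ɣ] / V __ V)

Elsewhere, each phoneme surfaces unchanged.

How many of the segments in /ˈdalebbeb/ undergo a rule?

Segments that undergo a rule: /e/ → [ə] (rule 2); /e/ → [ə] (rule 2).
All other segments surface unchanged.

2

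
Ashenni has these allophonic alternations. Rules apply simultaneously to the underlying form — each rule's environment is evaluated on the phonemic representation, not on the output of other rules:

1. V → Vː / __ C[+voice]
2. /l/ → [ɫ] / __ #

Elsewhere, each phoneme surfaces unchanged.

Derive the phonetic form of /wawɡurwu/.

/w/ (word-initial): no rule targets it → [w].
/a/ — between /w/ and /w/, before a voiced consonant — surfaces as [aː] (rule 1).
/w/ — not in any rule's target class → [w].
/ɡ/ (between /w/ and /u/) is unaffected → [ɡ].
/u/ meets the environment for rule 1 (before a voiced consonant) → [uː].
/r/ (between /u/ and /w/) is unaffected → [r].
/w/ (between /r/ and /u/) is unaffected → [w].
/u/ (word-final) fails the environment for rule 1, so it stays [u].

[waːwɡuːrwu]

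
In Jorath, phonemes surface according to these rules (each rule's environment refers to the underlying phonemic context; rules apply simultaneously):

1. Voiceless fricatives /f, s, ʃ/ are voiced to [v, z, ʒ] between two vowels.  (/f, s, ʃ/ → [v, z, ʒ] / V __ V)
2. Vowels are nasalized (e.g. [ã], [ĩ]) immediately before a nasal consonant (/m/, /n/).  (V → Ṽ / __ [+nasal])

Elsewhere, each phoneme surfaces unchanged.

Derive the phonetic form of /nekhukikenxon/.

/e/ — between /n/ and /k/; rule 2 does not apply here → [e].
/u/ — between /h/ and /k/; rule 2 does not apply here → [u].
/i/ (between /k/ and /k/): rule 2 targets it, but not before a nasal consonant → unchanged [i].
/e/ — between /k/ and /n/, before a nasal consonant — surfaces as [ẽ] (rule 2).
/o/ meets the environment for rule 2 (before a nasal consonant) → [õ].

[nekhukikẽnxõn]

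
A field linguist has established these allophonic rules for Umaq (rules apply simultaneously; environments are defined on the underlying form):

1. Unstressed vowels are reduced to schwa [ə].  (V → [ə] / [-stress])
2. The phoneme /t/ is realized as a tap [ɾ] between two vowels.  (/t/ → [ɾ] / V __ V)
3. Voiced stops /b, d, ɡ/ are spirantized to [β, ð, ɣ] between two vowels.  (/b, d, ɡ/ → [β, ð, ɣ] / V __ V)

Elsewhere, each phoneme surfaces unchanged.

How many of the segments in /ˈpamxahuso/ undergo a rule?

Segments that undergo a rule: /a/ → [ə] (rule 1); /u/ → [ə] (rule 1); /o/ → [ə] (rule 1).
All other segments surface unchanged.

3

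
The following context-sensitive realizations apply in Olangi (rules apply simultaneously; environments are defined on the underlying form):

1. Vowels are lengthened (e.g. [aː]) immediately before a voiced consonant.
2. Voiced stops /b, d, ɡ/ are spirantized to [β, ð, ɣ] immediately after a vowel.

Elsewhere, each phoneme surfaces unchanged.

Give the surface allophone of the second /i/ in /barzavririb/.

[iː]

/i/ meets the environment for rule 1 (before a voiced consonant) → [iː].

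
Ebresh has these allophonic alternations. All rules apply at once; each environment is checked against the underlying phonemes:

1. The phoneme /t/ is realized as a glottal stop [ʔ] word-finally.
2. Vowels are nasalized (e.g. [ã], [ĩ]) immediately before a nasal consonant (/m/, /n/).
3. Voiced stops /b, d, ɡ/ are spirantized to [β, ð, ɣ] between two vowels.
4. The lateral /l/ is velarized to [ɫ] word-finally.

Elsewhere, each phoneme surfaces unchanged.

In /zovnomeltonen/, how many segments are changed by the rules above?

3

Segments that undergo a rule: /o/ → [õ] (rule 2); /o/ → [õ] (rule 2); /e/ → [ẽ] (rule 2).
All other segments surface unchanged.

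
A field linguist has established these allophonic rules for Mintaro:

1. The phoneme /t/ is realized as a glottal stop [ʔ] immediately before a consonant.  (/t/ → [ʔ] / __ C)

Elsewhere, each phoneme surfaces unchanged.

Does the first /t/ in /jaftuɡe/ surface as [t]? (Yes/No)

/t/ — between /f/ and /u/; rule 1 does not apply here → [t].
The actual realization is [t], which matches [t].

Yes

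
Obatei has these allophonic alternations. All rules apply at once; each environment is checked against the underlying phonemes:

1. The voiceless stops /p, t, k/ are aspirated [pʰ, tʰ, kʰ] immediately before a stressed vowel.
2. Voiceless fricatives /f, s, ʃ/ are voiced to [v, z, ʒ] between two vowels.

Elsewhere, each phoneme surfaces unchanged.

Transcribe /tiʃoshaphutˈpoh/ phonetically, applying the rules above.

[tiʒoshaphutˈpʰoh]

/t/ — word-initial; rule 1 does not apply here → [t].
/i/ — not in any rule's target class → [i].
/ʃ/ meets the environment for rule 2 (between two vowels) → [ʒ].
/o/ — not in any rule's target class → [o].
/s/ (between /o/ and /h/): rule 2 targets it, but not between two vowels → unchanged [s].
/h/ stays [h].
/a/ stays [a].
/p/ (between /a/ and /h/) fails the environment for rule 1, so it stays [p].
/h/ — not in any rule's target class → [h].
/u/ stays [u].
/t/ (between /u/ and /p/) is in the target of rule 1 but the environment (immediately before a stressed vowel) is not met → [t].
/p/ (between /t/ and /o/): immediately before a stressed vowel, so rule 1 applies → [pʰ].
/o/ (between /p/ and /h/): no rule targets it → [o].
/h/ (word-final): no rule targets it → [h].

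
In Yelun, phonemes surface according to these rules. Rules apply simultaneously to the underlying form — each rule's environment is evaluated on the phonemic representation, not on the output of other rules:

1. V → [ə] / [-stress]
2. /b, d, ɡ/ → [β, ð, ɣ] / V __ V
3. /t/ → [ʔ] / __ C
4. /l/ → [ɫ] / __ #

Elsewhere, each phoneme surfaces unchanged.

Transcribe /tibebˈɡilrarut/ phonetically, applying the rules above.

[təβəbˈɡilrərət]

/t/ (word-initial): rule 3 targets it, but not immediately before a consonant → unchanged [t].
Rule 1 applies to /i/ (between /t/ and /b/: in an unstressed syllable) → [ə].
/b/ (between /i/ and /e/) occurs between two vowels → [β] by rule 2.
/e/ — between /b/ and /b/, in an unstressed syllable — surfaces as [ə] (rule 1).
/b/ (between /e/ and /ɡ/) fails the environment for rule 2, so it stays [b].
/ɡ/ — between /b/ and /i/; rule 2 does not apply here → [ɡ].
/i/ — between /ɡ/ and /l/; rule 1 does not apply here → [i].
/l/ — between /i/ and /r/; rule 4 does not apply here → [l].
/r/ (between /l/ and /a/): no rule targets it → [r].
/a/ (between /r/ and /r/): in an unstressed syllable, so rule 1 applies → [ə].
/r/ (between /a/ and /u/): no rule targets it → [r].
/u/ (between /r/ and /t/): in an unstressed syllable, so rule 1 applies → [ə].
/t/ (word-final): rule 3 targets it, but not immediately before a consonant → unchanged [t].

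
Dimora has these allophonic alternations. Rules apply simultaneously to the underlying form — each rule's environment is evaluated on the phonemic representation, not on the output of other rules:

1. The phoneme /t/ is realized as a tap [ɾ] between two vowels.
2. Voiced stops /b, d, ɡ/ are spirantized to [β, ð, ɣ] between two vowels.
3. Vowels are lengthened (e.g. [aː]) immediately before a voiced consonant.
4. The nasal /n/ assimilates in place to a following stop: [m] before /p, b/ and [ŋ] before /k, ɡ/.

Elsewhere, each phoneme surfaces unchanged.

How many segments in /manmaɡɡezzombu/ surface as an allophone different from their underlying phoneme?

Segments that undergo a rule: /a/ → [aː] (rule 3); /a/ → [aː] (rule 3); /e/ → [eː] (rule 3); /o/ → [oː] (rule 3).
All other segments surface unchanged.

4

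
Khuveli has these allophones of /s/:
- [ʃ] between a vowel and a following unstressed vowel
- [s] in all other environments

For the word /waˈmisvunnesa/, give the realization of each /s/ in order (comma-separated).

Occurrence 1 (position 5): no conditioning environment matches → elsewhere allophone [s].
Occurrence 2 (position 11): between a vowel and a following unstressed vowel → [ʃ].

[s], [ʃ]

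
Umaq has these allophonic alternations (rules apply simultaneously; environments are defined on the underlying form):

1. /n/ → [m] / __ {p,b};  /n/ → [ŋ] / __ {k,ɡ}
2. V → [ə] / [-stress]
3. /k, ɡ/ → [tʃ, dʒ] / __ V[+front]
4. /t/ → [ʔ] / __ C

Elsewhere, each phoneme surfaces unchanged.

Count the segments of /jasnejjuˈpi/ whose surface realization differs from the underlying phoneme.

3

Segments that undergo a rule: /a/ → [ə] (rule 2); /e/ → [ə] (rule 2); /u/ → [ə] (rule 2).
All other segments surface unchanged.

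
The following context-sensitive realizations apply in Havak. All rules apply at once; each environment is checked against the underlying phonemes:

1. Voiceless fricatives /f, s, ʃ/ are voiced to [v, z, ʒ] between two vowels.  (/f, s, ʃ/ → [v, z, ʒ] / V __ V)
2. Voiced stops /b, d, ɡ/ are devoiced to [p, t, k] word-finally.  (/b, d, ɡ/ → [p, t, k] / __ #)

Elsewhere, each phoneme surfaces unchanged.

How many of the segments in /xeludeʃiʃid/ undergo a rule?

Segments that undergo a rule: /ʃ/ → [ʒ] (rule 1); /ʃ/ → [ʒ] (rule 1); /d/ → [t] (rule 2).
All other segments surface unchanged.

3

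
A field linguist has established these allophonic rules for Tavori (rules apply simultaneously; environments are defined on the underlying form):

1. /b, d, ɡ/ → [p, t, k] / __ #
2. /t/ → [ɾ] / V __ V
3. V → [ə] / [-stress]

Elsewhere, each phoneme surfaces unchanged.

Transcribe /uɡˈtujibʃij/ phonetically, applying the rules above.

/u/ meets the environment for rule 3 (in an unstressed syllable) → [ə].
/ɡ/ (between /u/ and /t/) fails the environment for rule 1, so it stays [ɡ].
/t/ (between /ɡ/ and /u/): rule 2 targets it, but not between two vowels → unchanged [t].
/u/ (between /t/ and /j/): rule 3 targets it, but not in an unstressed syllable → unchanged [u].
/i/ — between /j/ and /b/, in an unstressed syllable — surfaces as [ə] (rule 3).
/b/ (between /i/ and /ʃ/) is in the target of rule 1 but the environment (word-finally) is not met → [b].
/i/ (between /ʃ/ and /j/) occurs in an unstressed syllable → [ə] by rule 3.

[əɡˈtujəbʃəj]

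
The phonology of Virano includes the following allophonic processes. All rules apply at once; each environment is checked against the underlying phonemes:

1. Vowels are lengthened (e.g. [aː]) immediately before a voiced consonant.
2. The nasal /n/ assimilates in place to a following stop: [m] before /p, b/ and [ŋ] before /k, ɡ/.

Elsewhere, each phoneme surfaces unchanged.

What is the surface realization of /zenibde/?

[zeːniːbde]

/z/ (word-initial): no rule targets it → [z].
/e/ (between /z/ and /n/): before a voiced consonant, so rule 1 applies → [eː].
/n/ (between /e/ and /i/) is in the target of rule 2 but the environment (before a labial or velar stop) is not met → [n].
/i/ meets the environment for rule 1 (before a voiced consonant) → [iː].
/b/ — not in any rule's target class → [b].
/d/ (between /b/ and /e/): no rule targets it → [d].
/e/ (word-final) fails the environment for rule 1, so it stays [e].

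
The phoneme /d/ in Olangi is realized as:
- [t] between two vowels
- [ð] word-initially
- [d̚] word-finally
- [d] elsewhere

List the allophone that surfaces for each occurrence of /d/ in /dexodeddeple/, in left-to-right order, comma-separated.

[ð], [t], [d], [d]

Occurrence 1 (position 1): word-initially → [ð].
Occurrence 2 (position 5): between two vowels → [t].
Occurrence 3 (position 7): no conditioning environment matches → elsewhere allophone [d].
Occurrence 4 (position 8): no conditioning environment matches → elsewhere allophone [d].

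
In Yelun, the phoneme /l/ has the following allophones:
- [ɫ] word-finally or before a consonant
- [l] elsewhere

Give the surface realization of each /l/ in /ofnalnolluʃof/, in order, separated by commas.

Occurrence 1 (position 5): word-finally or before a consonant → [ɫ].
Occurrence 2 (position 8): word-finally or before a consonant → [ɫ].
Occurrence 3 (position 9): no conditioning environment matches → elsewhere allophone [l].

[ɫ], [ɫ], [l]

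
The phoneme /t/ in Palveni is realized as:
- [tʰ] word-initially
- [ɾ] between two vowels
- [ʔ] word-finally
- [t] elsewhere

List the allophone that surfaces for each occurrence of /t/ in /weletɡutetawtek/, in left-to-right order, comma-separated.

[t], [ɾ], [ɾ], [t]

Occurrence 1 (position 5): no conditioning environment matches → elsewhere allophone [t].
Occurrence 2 (position 8): between two vowels → [ɾ].
Occurrence 3 (position 10): between two vowels → [ɾ].
Occurrence 4 (position 13): no conditioning environment matches → elsewhere allophone [t].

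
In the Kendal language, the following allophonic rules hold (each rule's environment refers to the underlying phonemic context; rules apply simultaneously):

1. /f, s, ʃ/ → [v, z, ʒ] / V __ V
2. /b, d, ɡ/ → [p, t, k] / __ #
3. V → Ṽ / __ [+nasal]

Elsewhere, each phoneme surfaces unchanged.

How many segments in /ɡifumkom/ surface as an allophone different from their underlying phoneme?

3

Segments that undergo a rule: /f/ → [v] (rule 1); /u/ → [ũ] (rule 3); /o/ → [õ] (rule 3).
All other segments surface unchanged.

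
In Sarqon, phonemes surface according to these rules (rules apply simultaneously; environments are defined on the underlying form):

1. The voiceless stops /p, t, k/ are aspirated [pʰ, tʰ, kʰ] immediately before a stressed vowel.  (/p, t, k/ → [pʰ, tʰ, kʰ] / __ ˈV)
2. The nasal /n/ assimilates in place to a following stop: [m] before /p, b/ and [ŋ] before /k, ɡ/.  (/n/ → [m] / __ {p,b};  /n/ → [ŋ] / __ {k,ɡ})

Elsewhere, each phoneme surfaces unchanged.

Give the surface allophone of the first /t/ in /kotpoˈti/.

/t/ — between /o/ and /p/; rule 1 does not apply here → [t].

[t]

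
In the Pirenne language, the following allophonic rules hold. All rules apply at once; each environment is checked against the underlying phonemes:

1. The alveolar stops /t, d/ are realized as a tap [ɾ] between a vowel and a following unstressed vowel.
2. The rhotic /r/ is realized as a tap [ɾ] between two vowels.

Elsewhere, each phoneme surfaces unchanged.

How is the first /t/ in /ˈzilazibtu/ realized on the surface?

/t/ (between /b/ and /u/): rule 1 targets it, but not between a vowel and a following unstressed vowel → unchanged [t].

[t]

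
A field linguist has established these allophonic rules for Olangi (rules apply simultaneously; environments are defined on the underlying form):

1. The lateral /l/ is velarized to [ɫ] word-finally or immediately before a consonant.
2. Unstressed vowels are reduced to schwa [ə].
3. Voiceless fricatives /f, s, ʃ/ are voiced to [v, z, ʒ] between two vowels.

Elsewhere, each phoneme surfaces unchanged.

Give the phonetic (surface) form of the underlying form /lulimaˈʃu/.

[lələməˈʒu]

/l/ (word-initial) fails the environment for rule 1, so it stays [l].
/u/ — between /l/ and /l/, in an unstressed syllable — surfaces as [ə] (rule 2).
/l/ (between /u/ and /i/): rule 1 targets it, but not word-finally or immediately before a consonant → unchanged [l].
/i/ (between /l/ and /m/): in an unstressed syllable, so rule 2 applies → [ə].
/a/ — between /m/ and /ʃ/, in an unstressed syllable — surfaces as [ə] (rule 2).
/ʃ/ — between /a/ and /u/, between two vowels — surfaces as [ʒ] (rule 3).
/u/ (word-final) fails the environment for rule 2, so it stays [u].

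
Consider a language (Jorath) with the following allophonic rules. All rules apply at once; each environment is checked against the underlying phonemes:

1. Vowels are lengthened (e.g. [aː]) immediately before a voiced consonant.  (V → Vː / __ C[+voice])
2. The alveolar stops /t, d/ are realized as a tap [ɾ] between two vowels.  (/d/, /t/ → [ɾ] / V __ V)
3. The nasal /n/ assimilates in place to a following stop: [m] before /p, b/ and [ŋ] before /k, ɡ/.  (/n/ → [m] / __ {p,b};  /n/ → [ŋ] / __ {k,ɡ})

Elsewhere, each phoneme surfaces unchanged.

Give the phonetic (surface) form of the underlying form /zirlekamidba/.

[ziːrlekaːmiːdba]

/z/ (word-initial): no rule targets it → [z].
Rule 1 applies to /i/ (between /z/ and /r/: before a voiced consonant) → [iː].
/r/ (between /i/ and /l/): no rule targets it → [r].
/l/ stays [l].
/e/ — between /l/ and /k/; rule 1 does not apply here → [e].
/k/ (between /e/ and /a/) is unaffected → [k].
/a/ meets the environment for rule 1 (before a voiced consonant) → [aː].
/m/ stays [m].
/i/ (between /m/ and /d/): before a voiced consonant, so rule 1 applies → [iː].
/d/ (between /i/ and /b/) fails the environment for rule 2, so it stays [d].
/b/ — not in any rule's target class → [b].
/a/ (word-final): rule 1 targets it, but not before a voiced consonant → unchanged [a].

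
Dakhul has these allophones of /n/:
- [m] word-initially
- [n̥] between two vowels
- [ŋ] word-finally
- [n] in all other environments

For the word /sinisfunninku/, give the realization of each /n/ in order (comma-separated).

Occurrence 1 (position 3): between two vowels → [n̥].
Occurrence 2 (position 8): no conditioning environment matches → elsewhere allophone [n].
Occurrence 3 (position 9): no conditioning environment matches → elsewhere allophone [n].
Occurrence 4 (position 11): no conditioning environment matches → elsewhere allophone [n].

[n̥], [n], [n], [n]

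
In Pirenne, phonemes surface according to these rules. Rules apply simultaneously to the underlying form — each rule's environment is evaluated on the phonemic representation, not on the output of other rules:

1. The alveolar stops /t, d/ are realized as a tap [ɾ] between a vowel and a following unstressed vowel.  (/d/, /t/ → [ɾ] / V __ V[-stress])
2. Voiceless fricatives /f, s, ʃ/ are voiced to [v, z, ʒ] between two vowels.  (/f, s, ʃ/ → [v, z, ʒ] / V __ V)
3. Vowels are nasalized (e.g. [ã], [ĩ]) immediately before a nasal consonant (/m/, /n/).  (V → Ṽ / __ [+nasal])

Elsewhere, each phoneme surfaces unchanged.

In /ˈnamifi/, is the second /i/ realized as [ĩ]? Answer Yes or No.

/i/ (word-final) is in the target of rule 3 but the environment (before a nasal consonant) is not met → [i].
The actual realization is [i], not [ĩ].

No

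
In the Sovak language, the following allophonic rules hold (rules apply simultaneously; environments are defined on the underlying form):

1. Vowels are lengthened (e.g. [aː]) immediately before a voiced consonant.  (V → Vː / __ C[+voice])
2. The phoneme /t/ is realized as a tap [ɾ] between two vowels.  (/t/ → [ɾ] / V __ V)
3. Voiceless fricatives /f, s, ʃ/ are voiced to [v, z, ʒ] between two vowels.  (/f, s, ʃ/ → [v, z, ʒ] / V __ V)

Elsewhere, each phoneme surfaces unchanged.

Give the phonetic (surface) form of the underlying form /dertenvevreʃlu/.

[deːrteːnveːvreʃlu]

/d/ (word-initial): no rule targets it → [d].
/e/ (between /d/ and /r/): before a voiced consonant, so rule 1 applies → [eː].
/r/ (between /e/ and /t/) is unaffected → [r].
/t/ (between /r/ and /e/) is in the target of rule 2 but the environment (between two vowels) is not met → [t].
/e/ (between /t/ and /n/) occurs before a voiced consonant → [eː] by rule 1.
/n/ — not in any rule's target class → [n].
/v/ (between /n/ and /e/) is unaffected → [v].
/e/ meets the environment for rule 1 (before a voiced consonant) → [eː].
/v/ (between /e/ and /r/) is unaffected → [v].
/r/ (between /v/ and /e/) is unaffected → [r].
/e/ — between /r/ and /ʃ/; rule 1 does not apply here → [e].
/ʃ/ (between /e/ and /l/): rule 3 targets it, but not between two vowels → unchanged [ʃ].
/l/ stays [l].
/u/ (word-final) fails the environment for rule 1, so it stays [u].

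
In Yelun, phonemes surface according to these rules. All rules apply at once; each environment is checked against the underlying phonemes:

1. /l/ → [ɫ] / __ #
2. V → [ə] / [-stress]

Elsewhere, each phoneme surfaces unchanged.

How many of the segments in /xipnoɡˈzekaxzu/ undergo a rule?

Segments that undergo a rule: /i/ → [ə] (rule 2); /o/ → [ə] (rule 2); /a/ → [ə] (rule 2); /u/ → [ə] (rule 2).
All other segments surface unchanged.

4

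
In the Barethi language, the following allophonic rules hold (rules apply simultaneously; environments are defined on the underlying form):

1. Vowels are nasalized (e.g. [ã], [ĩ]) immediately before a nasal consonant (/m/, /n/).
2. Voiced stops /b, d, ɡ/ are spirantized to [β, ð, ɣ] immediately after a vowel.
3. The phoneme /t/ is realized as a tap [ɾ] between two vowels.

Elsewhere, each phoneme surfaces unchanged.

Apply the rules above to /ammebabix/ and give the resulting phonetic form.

/a/ — word-initial, before a nasal consonant — surfaces as [ã] (rule 1).
/m/ stays [m].
/m/ — not in any rule's target class → [m].
/e/ (between /m/ and /b/) fails the environment for rule 1, so it stays [e].
/b/ (between /e/ and /a/) occurs immediately after a vowel → [β] by rule 2.
/a/ (between /b/ and /b/) fails the environment for rule 1, so it stays [a].
/b/ (between /a/ and /i/) occurs immediately after a vowel → [β] by rule 2.
/i/ (between /b/ and /x/) is in the target of rule 1 but the environment (before a nasal consonant) is not met → [i].
/x/ (word-final): no rule targets it → [x].

[ãmmeβaβix]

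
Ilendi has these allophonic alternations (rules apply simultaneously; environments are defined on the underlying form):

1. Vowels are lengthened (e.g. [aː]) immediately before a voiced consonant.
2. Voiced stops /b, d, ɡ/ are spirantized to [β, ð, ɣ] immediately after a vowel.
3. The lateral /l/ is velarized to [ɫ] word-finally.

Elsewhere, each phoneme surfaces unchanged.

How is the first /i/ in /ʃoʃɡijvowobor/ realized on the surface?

/i/ — between /ɡ/ and /j/, before a voiced consonant — surfaces as [iː] (rule 1).

[iː]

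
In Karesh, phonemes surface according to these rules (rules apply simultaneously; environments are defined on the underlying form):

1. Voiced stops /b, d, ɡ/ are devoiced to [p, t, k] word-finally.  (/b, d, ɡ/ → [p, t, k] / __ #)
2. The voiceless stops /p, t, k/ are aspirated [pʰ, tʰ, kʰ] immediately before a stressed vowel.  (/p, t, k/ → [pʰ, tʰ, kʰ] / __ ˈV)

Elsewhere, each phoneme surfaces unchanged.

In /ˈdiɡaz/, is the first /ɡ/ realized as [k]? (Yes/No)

/ɡ/ (between /i/ and /a/) fails the environment for rule 1, so it stays [ɡ].
The actual realization is [ɡ], not [k].

No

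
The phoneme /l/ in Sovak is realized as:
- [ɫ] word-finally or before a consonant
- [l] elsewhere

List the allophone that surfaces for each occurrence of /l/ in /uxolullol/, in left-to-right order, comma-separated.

Occurrence 1 (position 4): no conditioning environment matches → elsewhere allophone [l].
Occurrence 2 (position 6): word-finally or before a consonant → [ɫ].
Occurrence 3 (position 7): no conditioning environment matches → elsewhere allophone [l].
Occurrence 4 (position 9): word-finally or before a consonant → [ɫ].

[l], [ɫ], [l], [ɫ]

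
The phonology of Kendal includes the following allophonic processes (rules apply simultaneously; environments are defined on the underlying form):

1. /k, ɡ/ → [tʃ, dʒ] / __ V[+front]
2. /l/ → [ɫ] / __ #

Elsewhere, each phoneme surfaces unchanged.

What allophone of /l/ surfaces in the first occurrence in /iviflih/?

/l/ (between /f/ and /i/) fails the environment for rule 2, so it stays [l].

[l]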